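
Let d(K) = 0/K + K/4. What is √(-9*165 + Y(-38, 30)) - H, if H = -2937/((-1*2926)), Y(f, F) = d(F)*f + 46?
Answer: -267/266 + 2*I*√431 ≈ -1.0038 + 41.521*I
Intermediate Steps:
d(K) = K/4 (d(K) = 0 + K*(¼) = 0 + K/4 = K/4)
Y(f, F) = 46 + F*f/4 (Y(f, F) = (F/4)*f + 46 = F*f/4 + 46 = 46 + F*f/4)
H = 267/266 (H = -2937/(-2926) = -2937*(-1/2926) = 267/266 ≈ 1.0038)
√(-9*165 + Y(-38, 30)) - H = √(-9*165 + (46 + (¼)*30*(-38))) - 1*267/266 = √(-1485 + (46 - 285)) - 267/266 = √(-1485 - 239) - 267/266 = √(-1724) - 267/266 = 2*I*√431 - 267/266 = -267/266 + 2*I*√431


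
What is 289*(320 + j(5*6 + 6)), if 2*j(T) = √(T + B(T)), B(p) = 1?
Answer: 92480 + 289*√37/2 ≈ 93359.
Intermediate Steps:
j(T) = √(1 + T)/2 (j(T) = √(T + 1)/2 = √(1 + T)/2)
289*(320 + j(5*6 + 6)) = 289*(320 + √(1 + (5*6 + 6))/2) = 289*(320 + √(1 + (30 + 6))/2) = 289*(320 + √(1 + 36)/2) = 289*(320 + √37/2) = 92480 + 289*√37/2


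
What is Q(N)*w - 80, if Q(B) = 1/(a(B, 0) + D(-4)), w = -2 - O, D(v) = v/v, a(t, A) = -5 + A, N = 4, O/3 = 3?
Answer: -309/4 ≈ -77.250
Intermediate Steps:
O = 9 (O = 3*3 = 9)
D(v) = 1
w = -11 (w = -2 - 1*9 = -2 - 9 = -11)
Q(B) = -¼ (Q(B) = 1/((-5 + 0) + 1) = 1/(-5 + 1) = 1/(-4) = -¼)
Q(N)*w - 80 = -¼*(-11) - 80 = 11/4 - 80 = -309/4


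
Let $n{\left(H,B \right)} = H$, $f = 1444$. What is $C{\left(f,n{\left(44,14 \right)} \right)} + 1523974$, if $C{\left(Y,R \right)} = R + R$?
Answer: $1524062$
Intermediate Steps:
$C{\left(Y,R \right)} = 2 R$
$C{\left(f,n{\left(44,14 \right)} \right)} + 1523974 = 2 \cdot 44 + 1523974 = 88 + 1523974 = 1524062$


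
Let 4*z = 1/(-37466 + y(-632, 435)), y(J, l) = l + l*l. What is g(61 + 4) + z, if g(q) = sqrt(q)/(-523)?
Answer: 1/608776 - sqrt(65)/523 ≈ -0.015414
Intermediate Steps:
y(J, l) = l + l**2
g(q) = -sqrt(q)/523
z = 1/608776 (z = 1/(4*(-37466 + 435*(1 + 435))) = 1/(4*(-37466 + 435*436)) = 1/(4*(-37466 + 189660)) = (1/4)/152194 = (1/4)*(1/152194) = 1/608776 ≈ 1.6426e-6)
g(61 + 4) + z = -sqrt(61 + 4)/523 + 1/608776 = -sqrt(65)/523 + 1/608776 = 1/608776 - sqrt(65)/523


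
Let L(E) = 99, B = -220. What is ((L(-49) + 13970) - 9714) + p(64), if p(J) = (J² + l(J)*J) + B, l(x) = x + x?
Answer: 16423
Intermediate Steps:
l(x) = 2*x
p(J) = -220 + 3*J² (p(J) = (J² + (2*J)*J) - 220 = (J² + 2*J²) - 220 = 3*J² - 220 = -220 + 3*J²)
((L(-49) + 13970) - 9714) + p(64) = ((99 + 13970) - 9714) + (-220 + 3*64²) = (14069 - 9714) + (-220 + 3*4096) = 4355 + (-220 + 12288) = 4355 + 12068 = 16423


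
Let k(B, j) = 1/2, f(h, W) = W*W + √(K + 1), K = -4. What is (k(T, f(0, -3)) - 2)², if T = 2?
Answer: 9/4 ≈ 2.2500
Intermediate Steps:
f(h, W) = W² + I*√3 (f(h, W) = W*W + √(-4 + 1) = W² + √(-3) = W² + I*√3)
k(B, j) = ½ (k(B, j) = 1*(½) = ½)
(k(T, f(0, -3)) - 2)² = (½ - 2)² = (-3/2)² = 9/4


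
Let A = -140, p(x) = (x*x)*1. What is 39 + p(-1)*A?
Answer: -101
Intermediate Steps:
p(x) = x² (p(x) = x²*1 = x²)
39 + p(-1)*A = 39 + (-1)²*(-140) = 39 + 1*(-140) = 39 - 140 = -101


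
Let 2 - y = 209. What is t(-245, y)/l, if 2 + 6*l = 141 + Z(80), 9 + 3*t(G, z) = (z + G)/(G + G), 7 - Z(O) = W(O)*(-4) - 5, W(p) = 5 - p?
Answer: 3958/36505 ≈ 0.10842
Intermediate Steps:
y = -207 (y = 2 - 1*209 = 2 - 209 = -207)
Z(O) = 32 - 4*O (Z(O) = 7 - ((5 - O)*(-4) - 5) = 7 - ((-20 + 4*O) - 5) = 7 - (-25 + 4*O) = 7 + (25 - 4*O) = 32 - 4*O)
t(G, z) = -3 + (G + z)/(6*G) (t(G, z) = -3 + ((z + G)/(G + G))/3 = -3 + ((G + z)/((2*G)))/3 = -3 + ((G + z)*(1/(2*G)))/3 = -3 + ((G + z)/(2*G))/3 = -3 + (G + z)/(6*G))
l = -149/6 (l = -⅓ + (141 + (32 - 4*80))/6 = -⅓ + (141 + (32 - 320))/6 = -⅓ + (141 - 288)/6 = -⅓ + (⅙)*(-147) = -⅓ - 49/2 = -149/6 ≈ -24.833)
t(-245, y)/l = ((⅙)*(-207 - 17*(-245))/(-245))/(-149/6) = ((⅙)*(-1/245)*(-207 + 4165))*(-6/149) = ((⅙)*(-1/245)*3958)*(-6/149) = -1979/735*(-6/149) = 3958/36505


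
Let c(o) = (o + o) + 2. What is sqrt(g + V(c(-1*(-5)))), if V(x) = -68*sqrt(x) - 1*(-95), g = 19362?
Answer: sqrt(19457 - 136*sqrt(3)) ≈ 138.64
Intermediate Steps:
c(o) = 2 + 2*o (c(o) = 2*o + 2 = 2 + 2*o)
V(x) = 95 - 68*sqrt(x) (V(x) = -68*sqrt(x) + 95 = 95 - 68*sqrt(x))
sqrt(g + V(c(-1*(-5)))) = sqrt(19362 + (95 - 68*sqrt(2 + 2*(-1*(-5))))) = sqrt(19362 + (95 - 68*sqrt(2 + 2*5))) = sqrt(19362 + (95 - 68*sqrt(2 + 10))) = sqrt(19362 + (95 - 136*sqrt(3))) = sqrt(19457 - 136*sqrt(3))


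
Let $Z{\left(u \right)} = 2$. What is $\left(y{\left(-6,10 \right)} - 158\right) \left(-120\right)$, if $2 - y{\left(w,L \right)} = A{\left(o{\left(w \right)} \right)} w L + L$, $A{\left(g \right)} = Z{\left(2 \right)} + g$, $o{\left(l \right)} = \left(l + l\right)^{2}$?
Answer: $-1031280$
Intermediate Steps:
$o{\left(l \right)} = 4 l^{2}$ ($o{\left(l \right)} = \left(2 l\right)^{2} = 4 l^{2}$)
$A{\left(g \right)} = 2 + g$
$y{\left(w,L \right)} = 2 - L - L w \left(2 + 4 w^{2}\right)$ ($y{\left(w,L \right)} = 2 - \left(\left(2 + 4 w^{2}\right) w L + L\right) = 2 - \left(w \left(2 + 4 w^{2}\right) L + L\right) = 2 - \left(L w \left(2 + 4 w^{2}\right) + L\right) = 2 - \left(L + L w \left(2 + 4 w^{2}\right)\right) = 2 - L - L w \left(2 + 4 w^{2}\right)$)
$\left(y{\left(-6,10 \right)} - 158\right) \left(-120\right) = \left(\left(2 - 10 - 20 \left(-6\right) \left(1 + 2 \left(-6\right)^{2}\right)\right) - 158\right) \left(-120\right) = \left(\left(2 - 10 - 20 \left(-6\right) \left(1 + 2 \cdot 36\right)\right) - 158\right) \left(-120\right) = \left(\left(2 - 10 - 20 \left(-6\right) \left(1 + 72\right)\right) - 158\right) \left(-120\right) = \left(\left(2 - 10 - 20 \left(-6\right) 73\right) - 158\right) \left(-120\right) = \left(\left(2 - 10 + 8760\right) - 158\right) \left(-120\right) = \left(8752 - 158\right) \left(-120\right) = 8594 \left(-120\right) = -1031280$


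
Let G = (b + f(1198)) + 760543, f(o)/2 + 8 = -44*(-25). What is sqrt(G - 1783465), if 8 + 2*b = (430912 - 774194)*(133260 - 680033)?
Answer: sqrt(93847643751) ≈ 3.0635e+5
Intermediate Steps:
f(o) = 2184 (f(o) = -16 + 2*(-44*(-25)) = -16 + 2*1100 = -16 + 2200 = 2184)
b = 93848664489 (b = -4 + ((430912 - 774194)*(133260 - 680033))/2 = -4 + (-343282*(-546773))/2 = -4 + (1/2)*187697328986 = -4 + 93848664493 = 93848664489)
G = 93849427216 (G = (93848664489 + 2184) + 760543 = 93848666673 + 760543 = 93849427216)
sqrt(G - 1783465) = sqrt(93849427216 - 1783465) = sqrt(93847643751)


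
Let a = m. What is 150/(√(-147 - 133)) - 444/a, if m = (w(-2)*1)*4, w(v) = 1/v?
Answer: 222 - 15*I*√70/14 ≈ 222.0 - 8.9642*I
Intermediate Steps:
m = -2 (m = (1/(-2))*4 = -½*1*4 = -½*4 = -2)
a = -2
150/(√(-147 - 133)) - 444/a = 150/(√(-147 - 133)) - 444/(-2) = 150/(√(-280)) - 444*(-½) = 150/((2*I*√70)) + 222 = 150*(-I*√70/140) + 222 = -15*I*√70/14 + 222 = 222 - 15*I*√70/14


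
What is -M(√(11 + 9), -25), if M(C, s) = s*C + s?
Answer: 25 + 50*√5 ≈ 136.80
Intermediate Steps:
M(C, s) = s + C*s (M(C, s) = C*s + s = s + C*s)
-M(√(11 + 9), -25) = -(-25)*(1 + √(11 + 9)) = -(-25)*(1 + √20) = -(-25)*(1 + 2*√5) = -(-25 - 50*√5) = 25 + 50*√5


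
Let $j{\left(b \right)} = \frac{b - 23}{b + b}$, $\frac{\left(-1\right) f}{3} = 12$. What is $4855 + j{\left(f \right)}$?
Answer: $\frac{349619}{72} \approx 4855.8$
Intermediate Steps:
$f = -36$ ($f = \left(-3\right) 12 = -36$)
$j{\left(b \right)} = \frac{-23 + b}{2 b}$
$4855 + j{\left(f \right)} = 4855 + \frac{-23 - 36}{2 \left(-36\right)} = 4855 + \frac{1}{2} \left(- \frac{1}{36}\right) \left(-59\right) = 4855 + \frac{59}{72} = \frac{349619}{72}$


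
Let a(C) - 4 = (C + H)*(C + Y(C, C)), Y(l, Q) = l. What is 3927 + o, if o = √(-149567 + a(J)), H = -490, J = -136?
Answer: 3927 + 3*√2301 ≈ 4070.9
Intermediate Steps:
a(C) = 4 + 2*C*(-490 + C) (a(C) = 4 + (C - 490)*(C + C) = 4 + (-490 + C)*(2*C) = 4 + 2*C*(-490 + C))
o = 3*√2301 (o = √(-149567 + (4 - 980*(-136) + 2*(-136)²)) = √(-149567 + (4 + 133280 + 2*18496)) = √(-149567 + (4 + 133280 + 36992)) = √(-149567 + 170276) = √20709 = 3*√2301 ≈ 143.91)
3927 + o = 3927 + 3*√2301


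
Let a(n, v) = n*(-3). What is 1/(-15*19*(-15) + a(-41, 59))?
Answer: 1/4398 ≈ 0.00022738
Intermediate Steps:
a(n, v) = -3*n
1/(-15*19*(-15) + a(-41, 59)) = 1/(-15*19*(-15) - 3*(-41)) = 1/(-285*(-15) + 123) = 1/(4275 + 123) = 1/4398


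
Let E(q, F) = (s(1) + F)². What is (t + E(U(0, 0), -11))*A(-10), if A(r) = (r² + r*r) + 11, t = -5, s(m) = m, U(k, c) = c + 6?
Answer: 20045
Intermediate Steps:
U(k, c) = 6 + c
E(q, F) = (1 + F)²
A(r) = 11 + 2*r² (A(r) = (r² + r²) + 11 = 2*r² + 11 = 11 + 2*r²)
(t + E(U(0, 0), -11))*A(-10) = (-5 + (1 - 11)²)*(11 + 2*(-10)²) = (-5 + (-10)²)*(11 + 2*100) = (-5 + 100)*(11 + 200) = 95*211 = 20045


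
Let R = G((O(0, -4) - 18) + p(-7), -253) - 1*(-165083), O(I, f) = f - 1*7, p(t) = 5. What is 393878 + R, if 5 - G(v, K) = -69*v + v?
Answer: 557334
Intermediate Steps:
O(I, f) = -7 + f (O(I, f) = f - 7 = -7 + f)
G(v, K) = 5 + 68*v (G(v, K) = 5 - (-69*v + v) = 5 - (-68)*v = 5 + 68*v)
R = 163456 (R = (5 + 68*(((-7 - 4) - 18) + 5)) - 1*(-165083) = (5 + 68*((-11 - 18) + 5)) + 165083 = (5 + 68*(-29 + 5)) + 165083 = (5 + 68*(-24)) + 165083 = (5 - 1632) + 165083 = -1627 + 165083 = 163456)
393878 + R = 393878 + 163456 = 557334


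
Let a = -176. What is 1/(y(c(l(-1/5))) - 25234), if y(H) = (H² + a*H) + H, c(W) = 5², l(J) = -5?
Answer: -1/28984 ≈ -3.4502e-5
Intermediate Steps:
c(W) = 25
y(H) = H² - 175*H (y(H) = (H² - 176*H) + H = H² - 175*H)
1/(y(c(l(-1/5))) - 25234) = 1/(25*(-175 + 25) - 25234) = 1/(25*(-150) - 25234) = 1/(-3750 - 25234) = 1/(-28984) = -1/28984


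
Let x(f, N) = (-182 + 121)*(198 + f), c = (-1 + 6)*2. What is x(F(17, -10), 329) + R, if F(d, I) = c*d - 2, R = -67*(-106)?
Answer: -15224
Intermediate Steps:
c = 10 (c = 5*2 = 10)
R = 7102
F(d, I) = -2 + 10*d (F(d, I) = 10*d - 2 = -2 + 10*d)
x(f, N) = -12078 - 61*f (x(f, N) = -61*(198 + f) = -12078 - 61*f)
x(F(17, -10), 329) + R = (-12078 - 61*(-2 + 10*17)) + 7102 = (-12078 - 61*(-2 + 170)) + 7102 = (-12078 - 61*168) + 7102 = (-12078 - 10248) + 7102 = -22326 + 7102 = -15224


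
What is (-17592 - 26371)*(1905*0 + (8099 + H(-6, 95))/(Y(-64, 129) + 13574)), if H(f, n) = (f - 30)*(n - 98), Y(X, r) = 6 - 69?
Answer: -360804341/13511 ≈ -26705.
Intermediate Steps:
Y(X, r) = -63
H(f, n) = (-98 + n)*(-30 + f) (H(f, n) = (-30 + f)*(-98 + n) = (-98 + n)*(-30 + f))
(-17592 - 26371)*(1905*0 + (8099 + H(-6, 95))/(Y(-64, 129) + 13574)) = (-17592 - 26371)*(1905*0 + (8099 + (2940 - 98*(-6) - 30*95 - 6*95))/(-63 + 13574)) = -43963*(0 + (8099 + (2940 + 588 - 2850 - 570))/13511) = -43963*(0 + (8099 + 108)*(1/13511)) = -43963*(0 + 8207*(1/13511)) = -43963*(0 + 8207/13511) = -43963*8207/13511 = -360804341/13511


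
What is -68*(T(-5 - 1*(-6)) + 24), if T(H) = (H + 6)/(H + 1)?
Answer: -1870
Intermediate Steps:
T(H) = (6 + H)/(1 + H)
-68*(T(-5 - 1*(-6)) + 24) = -68*((6 + (-5 - 1*(-6)))/(1 + (-5 - 1*(-6))) + 24) = -68*((6 + (-5 + 6))/(1 + (-5 + 6)) + 24) = -68*((6 + 1)/(1 + 1) + 24) = -68*(7/2 + 24) = -68*55/2 = -1870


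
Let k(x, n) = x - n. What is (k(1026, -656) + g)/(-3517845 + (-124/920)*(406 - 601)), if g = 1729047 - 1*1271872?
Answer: -21107422/161819661 ≈ -0.13044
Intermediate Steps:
g = 457175 (g = 1729047 - 1271872 = 457175)
(k(1026, -656) + g)/(-3517845 + (-124/920)*(406 - 601)) = ((1026 - 1*(-656)) + 457175)/(-3517845 + (-124/920)*(406 - 601)) = ((1026 + 656) + 457175)/(-3517845 - 124*1/920*(-195)) = (1682 + 457175)/(-3517845 - 31/230*(-195)) = 458857/(-3517845 + 1209/46) = 458857/(-161819661/46) = 458857*(-46/161819661) = -21107422/161819661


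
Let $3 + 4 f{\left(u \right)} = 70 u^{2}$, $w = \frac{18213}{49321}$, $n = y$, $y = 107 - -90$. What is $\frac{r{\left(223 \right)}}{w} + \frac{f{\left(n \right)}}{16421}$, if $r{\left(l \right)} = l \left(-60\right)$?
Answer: $- \frac{14432125872923}{398767564} \approx -36192.0$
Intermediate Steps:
$r{\left(l \right)} = - 60 l$
$y = 197$ ($y = 107 + 90 = 197$)
$n = 197$
$w = \frac{18213}{49321}$ ($w = 18213 \cdot \frac{1}{49321} = \frac{18213}{49321} \approx 0.36927$)
$f{\left(u \right)} = - \frac{3}{4} + \frac{35 u^{2}}{2}$ ($f{\left(u \right)} = - \frac{3}{4} + \frac{70 u^{2}}{4} = - \frac{3}{4} + \frac{35 u^{2}}{2}$)
$\frac{r{\left(223 \right)}}{w} + \frac{f{\left(n \right)}}{16421} = \frac{\left(-60\right) 223}{\frac{18213}{49321}} + \frac{- \frac{3}{4} + \frac{35 \cdot 197^{2}}{2}}{16421} = \left(-13380\right) \frac{49321}{18213} + \left(- \frac{3}{4} + \frac{35}{2} \cdot 38809\right) \frac{1}{16421} = - \frac{219971660}{6071} + \left(- \frac{3}{4} + \frac{1358315}{2}\right) \frac{1}{16421} = - \frac{219971660}{6071} + \frac{2716627}{4} \cdot \frac{1}{16421} = - \frac{219971660}{6071} + \frac{2716627}{65684} = - \frac{14432125872923}{398767564}$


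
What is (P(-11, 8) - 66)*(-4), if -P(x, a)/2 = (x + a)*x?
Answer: 528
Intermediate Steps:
P(x, a) = -2*x*(a + x) (P(x, a) = -2*(x + a)*x = -2*(a + x)*x = -2*x*(a + x))
(P(-11, 8) - 66)*(-4) = (-2*(-11)*(8 - 11) - 66)*(-4) = (-2*(-11)*(-3) - 66)*(-4) = (-66 - 66)*(-4) = -132*(-4) = 528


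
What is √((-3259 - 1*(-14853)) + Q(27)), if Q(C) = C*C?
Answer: √12323 ≈ 111.01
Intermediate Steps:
Q(C) = C²
√((-3259 - 1*(-14853)) + Q(27)) = √((-3259 - 1*(-14853)) + 27²) = √((-3259 + 14853) + 729) = √(11594 + 729) = √12323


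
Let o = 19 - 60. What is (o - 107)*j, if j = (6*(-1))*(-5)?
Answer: -4440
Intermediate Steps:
o = -41
j = 30 (j = -6*(-5) = 30)
(o - 107)*j = (-41 - 107)*30 = -148*30 = -4440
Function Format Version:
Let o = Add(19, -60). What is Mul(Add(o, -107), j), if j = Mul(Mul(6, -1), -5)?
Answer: -4440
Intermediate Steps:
o = -41
j = 30 (j = Mul(-6, -5) = 30)
Mul(Add(o, -107), j) = Mul(Add(-41, -107), 30) = Mul(-148, 30) = -4440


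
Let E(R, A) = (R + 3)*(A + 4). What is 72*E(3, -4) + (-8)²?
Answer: 64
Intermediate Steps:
E(R, A) = (3 + R)*(4 + A)
72*E(3, -4) + (-8)² = 72*(12 + 3*(-4) + 4*3 - 4*3) + (-8)² = 72*(12 - 12 + 12 - 12) + 64 = 72*0 + 64 = 0 + 64 = 64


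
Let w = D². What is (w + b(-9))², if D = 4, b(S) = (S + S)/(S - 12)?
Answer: 13924/49 ≈ 284.16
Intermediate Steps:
b(S) = 2*S/(-12 + S) (b(S) = (2*S)/(-12 + S) = 2*S/(-12 + S))
w = 16 (w = 4² = 16)
(w + b(-9))² = (16 + 2*(-9)/(-12 - 9))² = (16 + 2*(-9)/(-21))² = (16 + 2*(-9)*(-1/21))² = (16 + 6/7)² = (118/7)² = 13924/49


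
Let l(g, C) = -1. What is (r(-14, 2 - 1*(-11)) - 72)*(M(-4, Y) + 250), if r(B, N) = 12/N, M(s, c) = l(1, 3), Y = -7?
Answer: -230076/13 ≈ -17698.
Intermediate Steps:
M(s, c) = -1
(r(-14, 2 - 1*(-11)) - 72)*(M(-4, Y) + 250) = (12/(2 - 1*(-11)) - 72)*(-1 + 250) = (12/(2 + 11) - 72)*249 = (12/13 - 72)*249 = -924/13*249 = -230076/13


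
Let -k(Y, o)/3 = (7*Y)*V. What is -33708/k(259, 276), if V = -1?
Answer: -11236/1813 ≈ -6.1975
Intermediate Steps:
k(Y, o) = 21*Y (k(Y, o) = -3*7*Y*(-1) = -(-21)*Y = 21*Y)
-33708/k(259, 276) = -33708/(21*259) = -33708/5439 = -33708*1/5439 = -11236/1813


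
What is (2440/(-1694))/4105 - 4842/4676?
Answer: -240586057/232259258 ≈ -1.0359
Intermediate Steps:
(2440/(-1694))/4105 - 4842/4676 = (2440*(-1/1694))*(1/4105) - 4842*1/4676 = -1220/847*1/4105 - 2421/2338 = -244/695387 - 2421/2338 = -240586057/232259258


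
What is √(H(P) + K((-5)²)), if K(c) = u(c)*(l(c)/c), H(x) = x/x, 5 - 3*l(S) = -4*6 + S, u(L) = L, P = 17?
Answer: √21/3 ≈ 1.5275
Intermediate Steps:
l(S) = 29/3 - S/3 (l(S) = 5/3 - (-4*6 + S)/3 = 5/3 - (-24 + S)/3 = 5/3 + (8 - S/3) = 29/3 - S/3)
H(x) = 1
K(c) = 29/3 - c/3 (K(c) = c*((29/3 - c/3)/c) = 29/3 - c/3)
√(H(P) + K((-5)²)) = √(1 + (29/3 - ⅓*(-5)²)) = √(1 + (29/3 - ⅓*25)) = √(1 + (29/3 - 25/3)) = √(1 + 4/3) = √(7/3) = √21/3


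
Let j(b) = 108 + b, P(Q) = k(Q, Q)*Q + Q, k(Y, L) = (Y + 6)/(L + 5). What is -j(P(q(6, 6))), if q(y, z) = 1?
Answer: -661/6 ≈ -110.17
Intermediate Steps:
k(Y, L) = (6 + Y)/(5 + L)
P(Q) = Q + Q*(6 + Q)/(5 + Q) (P(Q) = ((6 + Q)/(5 + Q))*Q + Q = Q*(6 + Q)/(5 + Q) + Q = Q + Q*(6 + Q)/(5 + Q))
-j(P(q(6, 6))) = -(108 + 1*(11 + 2*1)/(5 + 1)) = -(108 + 1*(11 + 2)/6) = -(108 + 1*(⅙)*13) = -(108 + 13/6) = -1*661/6 = -661/6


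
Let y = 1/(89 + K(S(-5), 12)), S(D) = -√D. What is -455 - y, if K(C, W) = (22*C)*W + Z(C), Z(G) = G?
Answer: -163366019/359046 - 265*I*√5/359046 ≈ -455.0 - 0.0016504*I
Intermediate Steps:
K(C, W) = C + 22*C*W (K(C, W) = (22*C)*W + C = 22*C*W + C = C + 22*C*W)
y = 1/(89 - 265*I*√5) (y = 1/(89 + (-√(-5))*(1 + 22*12)) = 1/(89 + (-I*√5)*(1 + 264)) = 1/(89 - I*√5*265) = 1/(89 - 265*I*√5) ≈ 0.00024788 + 0.0016504*I)
-455 - y = -455 - (89/359046 + 265*I*√5/359046) = -455 + (-89/359046 - 265*I*√5/359046) = -163366019/359046 - 265*I*√5/359046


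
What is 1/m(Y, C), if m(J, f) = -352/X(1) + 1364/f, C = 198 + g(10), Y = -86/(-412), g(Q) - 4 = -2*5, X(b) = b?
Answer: -48/16555 ≈ -0.0028994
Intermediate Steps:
g(Q) = -6 (g(Q) = 4 - 2*5 = 4 - 10 = -6)
Y = 43/206 (Y = -86*(-1/412) = 43/206 ≈ 0.20874)
C = 192 (C = 198 - 6 = 192)
m(J, f) = -352 + 1364/f (m(J, f) = -352/1 + 1364/f = -352*1 + 1364/f = -352 + 1364/f)
1/m(Y, C) = 1/(-352 + 1364/192) = 1/(-352 + 1364*(1/192)) = 1/(-352 + 341/48) = 1/(-16555/48) = -48/16555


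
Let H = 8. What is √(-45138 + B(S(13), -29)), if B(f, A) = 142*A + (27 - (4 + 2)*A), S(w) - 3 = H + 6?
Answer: I*√49055 ≈ 221.48*I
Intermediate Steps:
S(w) = 17 (S(w) = 3 + (8 + 6) = 3 + 14 = 17)
B(f, A) = 27 + 136*A (B(f, A) = 142*A + (27 - 6*A) = 27 + 136*A)
√(-45138 + B(S(13), -29)) = √(-45138 + (27 + 136*(-29))) = √(-45138 + (27 - 3944)) = √(-45138 - 3917) = √(-49055) = I*√49055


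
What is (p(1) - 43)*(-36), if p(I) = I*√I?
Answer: 1512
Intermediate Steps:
p(I) = I^(3/2)
(p(1) - 43)*(-36) = (1^(3/2) - 43)*(-36) = (1 - 43)*(-36) = -42*(-36) = 1512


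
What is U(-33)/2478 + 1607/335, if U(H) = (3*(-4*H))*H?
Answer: -65939/138355 ≈ -0.47659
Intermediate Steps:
U(H) = -12*H**2 (U(H) = (-12*H)*H = -12*H**2)
U(-33)/2478 + 1607/335 = -12*(-33)**2/2478 + 1607/335 = -12*1089*(1/2478) + 1607*(1/335) = -13068*1/2478 + 1607/335 = -2178/413 + 1607/335 = -65939/138355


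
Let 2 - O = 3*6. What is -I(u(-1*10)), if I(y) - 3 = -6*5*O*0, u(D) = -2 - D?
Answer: -3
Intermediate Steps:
O = -16 (O = 2 - 3*6 = 2 - 1*18 = 2 - 18 = -16)
I(y) = 3 (I(y) = 3 - 6*5*(-16)*0 = 3 - (-480)*0 = 3 - 6*0 = 3 + 0 = 3)
-I(u(-1*10)) = -1*3 = -3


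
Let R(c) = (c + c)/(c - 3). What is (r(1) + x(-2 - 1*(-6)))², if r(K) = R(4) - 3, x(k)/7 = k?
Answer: 1089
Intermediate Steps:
x(k) = 7*k
R(c) = 2*c/(-3 + c) (R(c) = (2*c)/(-3 + c) = 2*c/(-3 + c))
r(K) = 5 (r(K) = 2*4/(-3 + 4) - 3 = 2*4/1 - 3 = 2*4*1 - 3 = 8 - 3 = 5)
(r(1) + x(-2 - 1*(-6)))² = (5 + 7*(-2 - 1*(-6)))² = (5 + 7*(-2 + 6))² = (5 + 7*4)² = (5 + 28)² = 33² = 1089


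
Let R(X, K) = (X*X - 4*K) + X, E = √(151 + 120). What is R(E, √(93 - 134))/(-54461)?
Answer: -271/54461 - √271/54461 + 4*I*√41/54461 ≈ -0.0052783 + 0.00047029*I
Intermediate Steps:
E = √271 ≈ 16.462
R(X, K) = X + X² - 4*K (R(X, K) = (X² - 4*K) + X = X + X² - 4*K)
R(E, √(93 - 134))/(-54461) = (√271 + (√271)² - 4*√(93 - 134))/(-54461) = (√271 + 271 - 4*I*√41)*(-1/54461) = (271 + √271 - 4*I*√41)*(-1/54461) = -271/54461 - √271/54461 + 4*I*√41/54461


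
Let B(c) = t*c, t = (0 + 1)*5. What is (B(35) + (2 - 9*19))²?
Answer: 36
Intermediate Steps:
t = 5 (t = 1*5 = 5)
B(c) = 5*c
(B(35) + (2 - 9*19))² = (5*35 + (2 - 9*19))² = (175 + (2 - 171))² = (175 - 169)² = 6² = 36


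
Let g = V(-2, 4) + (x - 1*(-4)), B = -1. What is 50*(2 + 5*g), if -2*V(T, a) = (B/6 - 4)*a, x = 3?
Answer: 11800/3 ≈ 3933.3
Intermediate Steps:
V(T, a) = 25*a/12 (V(T, a) = -(-1/6 - 4)*a/2 = -(-1*⅙ - 4)*a/2 = -(-⅙ - 4)*a/2 = -(-25)*a/12 = 25*a/12)
g = 46/3 (g = (25/12)*4 + (3 - 1*(-4)) = 25/3 + (3 + 4) = 25/3 + 7 = 46/3 ≈ 15.333)
50*(2 + 5*g) = 50*(2 + 5*(46/3)) = 50*(2 + 230/3) = 50*(236/3) = 11800/3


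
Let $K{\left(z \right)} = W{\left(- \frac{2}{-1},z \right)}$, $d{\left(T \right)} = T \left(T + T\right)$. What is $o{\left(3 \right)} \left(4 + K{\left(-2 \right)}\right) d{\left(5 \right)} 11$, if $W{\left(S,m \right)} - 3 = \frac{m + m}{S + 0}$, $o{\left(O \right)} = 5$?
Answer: $13750$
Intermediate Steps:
$d{\left(T \right)} = 2 T^{2}$ ($d{\left(T \right)} = T 2 T = 2 T^{2}$)
$W{\left(S,m \right)} = 3 + \frac{2 m}{S}$ ($W{\left(S,m \right)} = 3 + \frac{m + m}{S + 0} = 3 + \frac{2 m}{S}$)
$K{\left(z \right)} = 3 + z$ ($K{\left(z \right)} = 3 + \frac{2 z}{\left(-2\right) \frac{1}{-1}} = 3 + \frac{2 z}{\left(-2\right) \left(-1\right)} = 3 + \frac{2 z}{2} = 3 + 2 z \frac{1}{2} = 3 + z$)
$o{\left(3 \right)} \left(4 + K{\left(-2 \right)}\right) d{\left(5 \right)} 11 = 5 \left(4 + \left(3 - 2\right)\right) 2 \cdot 5^{2} \cdot 11 = 5 \left(4 + 1\right) 2 \cdot 25 \cdot 11 = 5 \cdot 5 \cdot 50 \cdot 11 = 25 \cdot 50 \cdot 11 = 1250 \cdot 11 = 13750$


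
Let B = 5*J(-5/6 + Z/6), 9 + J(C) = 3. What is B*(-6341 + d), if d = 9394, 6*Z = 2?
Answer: -91590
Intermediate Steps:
Z = ⅓ (Z = (⅙)*2 = ⅓ ≈ 0.33333)
J(C) = -6 (J(C) = -9 + 3 = -6)
B = -30 (B = 5*(-6) = -30)
B*(-6341 + d) = -30*(-6341 + 9394) = -30*3053 = -91590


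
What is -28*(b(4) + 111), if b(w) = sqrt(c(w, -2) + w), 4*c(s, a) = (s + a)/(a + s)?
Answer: -3108 - 14*sqrt(17) ≈ -3165.7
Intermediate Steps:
c(s, a) = 1/4 (c(s, a) = ((s + a)/(a + s))/4 = ((a + s)/(a + s))/4 = (1/4)*1 = 1/4)
b(w) = sqrt(1/4 + w)
-28*(b(4) + 111) = -28*(sqrt(1 + 4*4)/2 + 111) = -28*(sqrt(1 + 16)/2 + 111) = -28*(sqrt(17)/2 + 111) = -28*(111 + sqrt(17)/2) = -3108 - 14*sqrt(17)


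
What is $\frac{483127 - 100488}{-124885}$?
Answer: $- \frac{382639}{124885} \approx -3.0639$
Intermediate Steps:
$\frac{483127 - 100488}{-124885} = 382639 \left(- \frac{1}{124885}\right) = - \frac{382639}{124885}$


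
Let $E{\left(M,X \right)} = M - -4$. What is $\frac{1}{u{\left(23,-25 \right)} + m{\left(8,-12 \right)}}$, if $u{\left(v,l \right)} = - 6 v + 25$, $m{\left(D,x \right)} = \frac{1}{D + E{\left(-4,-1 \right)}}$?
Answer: $- \frac{8}{903} \approx -0.0088594$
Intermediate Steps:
$E{\left(M,X \right)} = 4 + M$ ($E{\left(M,X \right)} = M + 4 = 4 + M$)
$m{\left(D,x \right)} = \frac{1}{D}$ ($m{\left(D,x \right)} = \frac{1}{D + \left(4 - 4\right)} = \frac{1}{D + 0} = \frac{1}{D}$)
$u{\left(v,l \right)} = 25 - 6 v$
$\frac{1}{u{\left(23,-25 \right)} + m{\left(8,-12 \right)}} = \frac{1}{\left(25 - 138\right) + \frac{1}{8}} = \frac{1}{-113 + \frac{1}{8}} = \frac{1}{- \frac{903}{8}} = - \frac{8}{903}$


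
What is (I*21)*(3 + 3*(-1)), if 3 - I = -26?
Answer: 0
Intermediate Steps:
I = 29 (I = 3 - 1*(-26) = 3 + 26 = 29)
(I*21)*(3 + 3*(-1)) = (29*21)*(3 + 3*(-1)) = 609*(3 - 3) = 609*0 = 0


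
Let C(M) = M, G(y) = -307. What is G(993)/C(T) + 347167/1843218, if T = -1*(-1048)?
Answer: -101018455/965846232 ≈ -0.10459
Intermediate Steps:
T = 1048
G(993)/C(T) + 347167/1843218 = -307/1048 + 347167/1843218 = -101018455/965846232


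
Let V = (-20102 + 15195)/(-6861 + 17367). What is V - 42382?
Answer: -445270199/10506 ≈ -42382.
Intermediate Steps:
V = -4907/10506 ≈ -0.46707
V - 42382 = -4907/10506 - 42382 = -445270199/10506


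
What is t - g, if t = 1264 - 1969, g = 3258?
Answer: -3963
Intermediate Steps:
t = -705
t - g = -705 - 1*3258 = -705 - 3258 = -3963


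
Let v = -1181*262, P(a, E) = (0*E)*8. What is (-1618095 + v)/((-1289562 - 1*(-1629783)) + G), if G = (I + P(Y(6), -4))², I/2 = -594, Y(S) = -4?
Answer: -1927517/1751565 ≈ -1.1005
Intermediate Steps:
I = -1188 (I = 2*(-594) = -1188)
P(a, E) = 0 (P(a, E) = 0*8 = 0)
v = -309422
G = 1411344 (G = (-1188 + 0)² = (-1188)² = 1411344)
(-1618095 + v)/((-1289562 - 1*(-1629783)) + G) = (-1618095 - 309422)/((-1289562 - 1*(-1629783)) + 1411344) = -1927517/((-1289562 + 1629783) + 1411344) = -1927517/(340221 + 1411344) = -1927517/1751565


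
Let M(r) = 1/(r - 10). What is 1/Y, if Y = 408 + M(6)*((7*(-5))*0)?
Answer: 1/408 ≈ 0.0024510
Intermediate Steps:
M(r) = 1/(-10 + r)
Y = 408 (Y = 408 + ((7*(-5))*0)/(-10 + 6) = 408 + (-35*0)/(-4) = 408 - 1/4*0 = 408 + 0 = 408)
1/Y = 1/408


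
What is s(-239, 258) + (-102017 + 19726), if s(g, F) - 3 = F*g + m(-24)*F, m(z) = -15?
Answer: -147820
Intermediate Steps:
s(g, F) = 3 - 15*F + F*g (s(g, F) = 3 + (F*g - 15*F) = 3 + (-15*F + F*g) = 3 - 15*F + F*g)
s(-239, 258) + (-102017 + 19726) = (3 - 15*258 + 258*(-239)) + (-102017 + 19726) = (3 - 3870 - 61662) - 82291 = -65529 - 82291 = -147820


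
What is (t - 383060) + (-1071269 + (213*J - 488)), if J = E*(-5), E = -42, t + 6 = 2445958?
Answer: 1035865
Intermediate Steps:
t = 2445952 (t = -6 + 2445958 = 2445952)
J = 210 (J = -42*(-5) = 210)
(t - 383060) + (-1071269 + (213*J - 488)) = (2445952 - 383060) + (-1071269 + (213*210 - 488)) = 2062892 + (-1071269 + (44730 - 488)) = 2062892 + (-1071269 + 44242) = 2062892 - 1027027 = 1035865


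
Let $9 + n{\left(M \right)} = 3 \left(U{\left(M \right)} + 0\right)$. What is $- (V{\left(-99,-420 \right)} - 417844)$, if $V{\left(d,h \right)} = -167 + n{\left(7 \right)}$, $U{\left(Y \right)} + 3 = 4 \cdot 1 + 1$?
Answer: $418014$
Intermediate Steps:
$U{\left(Y \right)} = 2$ ($U{\left(Y \right)} = -3 + \left(4 \cdot 1 + 1\right) = -3 + \left(4 + 1\right) = -3 + 5 = 2$)
$n{\left(M \right)} = -3$ ($n{\left(M \right)} = -9 + 3 \left(2 + 0\right) = -9 + 3 \cdot 2 = -9 + 6 = -3$)
$V{\left(d,h \right)} = -170$ ($V{\left(d,h \right)} = -167 - 3 = -170$)
$- (V{\left(-99,-420 \right)} - 417844) = - (-170 - 417844) = \left(-1\right) \left(-418014\right) = 418014$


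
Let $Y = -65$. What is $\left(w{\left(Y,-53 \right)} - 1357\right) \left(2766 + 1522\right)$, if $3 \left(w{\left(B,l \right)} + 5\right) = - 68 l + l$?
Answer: $- \frac{2294080}{3} \approx -7.6469 \cdot 10^{5}$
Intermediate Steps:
$w{\left(B,l \right)} = -5 - \frac{67 l}{3}$ ($w{\left(B,l \right)} = -5 + \frac{- 68 l + l}{3} = -5 + \frac{\left(-67\right) l}{3} = -5 - \frac{67 l}{3}$)
$\left(w{\left(Y,-53 \right)} - 1357\right) \left(2766 + 1522\right) = \left(\left(-5 - - \frac{3551}{3}\right) - 1357\right) \left(2766 + 1522\right) = \left(\left(-5 + \frac{3551}{3}\right) - 1357\right) 4288 = \left(\frac{3536}{3} - 1357\right) 4288 = \left(- \frac{535}{3}\right) 4288 = - \frac{2294080}{3}$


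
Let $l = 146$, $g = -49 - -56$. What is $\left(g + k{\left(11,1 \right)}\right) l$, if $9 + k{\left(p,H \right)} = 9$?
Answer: $1022$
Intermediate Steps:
$k{\left(p,H \right)} = 0$ ($k{\left(p,H \right)} = -9 + 9 = 0$)
$g = 7$ ($g = -49 + 56 = 7$)
$\left(g + k{\left(11,1 \right)}\right) l = \left(7 + 0\right) 146 = 7 \cdot 146 = 1022$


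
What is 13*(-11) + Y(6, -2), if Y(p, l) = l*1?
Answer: -145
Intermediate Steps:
Y(p, l) = l
13*(-11) + Y(6, -2) = 13*(-11) - 2 = -143 - 2 = -145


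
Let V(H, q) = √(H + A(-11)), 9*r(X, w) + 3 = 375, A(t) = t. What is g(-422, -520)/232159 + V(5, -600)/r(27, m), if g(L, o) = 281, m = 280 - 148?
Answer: 281/232159 + 3*I*√6/124 ≈ 0.0012104 + 0.059262*I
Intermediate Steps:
m = 132
r(X, w) = 124/3 (r(X, w) = -⅓ + (⅑)*375 = -⅓ + 125/3 = 124/3)
V(H, q) = √(-11 + H) (V(H, q) = √(H - 11) = √(-11 + H))
g(-422, -520)/232159 + V(5, -600)/r(27, m) = 281/232159 + √(-11 + 5)/(124/3) = 281*(1/232159) + √(-6)*(3/124) = 281/232159 + (I*√6)*(3/124) = 281/232159 + 3*I*√6/124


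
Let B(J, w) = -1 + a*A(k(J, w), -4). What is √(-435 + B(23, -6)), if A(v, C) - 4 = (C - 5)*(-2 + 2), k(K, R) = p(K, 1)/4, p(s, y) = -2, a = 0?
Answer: 2*I*√109 ≈ 20.881*I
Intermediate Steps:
k(K, R) = -½ (k(K, R) = -2/4 = -2*¼ = -½)
A(v, C) = 4 (A(v, C) = 4 + (C - 5)*(-2 + 2) = 4 + (-5 + C)*0 = 4 + 0 = 4)
B(J, w) = -1 (B(J, w) = -1 + 0*4 = -1 + 0 = -1)
√(-435 + B(23, -6)) = √(-435 - 1) = √(-436) = 2*I*√109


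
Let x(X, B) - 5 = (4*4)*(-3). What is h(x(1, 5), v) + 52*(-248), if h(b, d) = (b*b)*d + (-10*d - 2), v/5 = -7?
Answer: -77263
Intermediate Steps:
v = -35 (v = 5*(-7) = -35)
x(X, B) = -43 (x(X, B) = 5 + (4*4)*(-3) = 5 + 16*(-3) = 5 - 48 = -43)
h(b, d) = -2 - 10*d + d*b² (h(b, d) = b²*d + (-2 - 10*d) = d*b² + (-2 - 10*d) = -2 - 10*d + d*b²)
h(x(1, 5), v) + 52*(-248) = (-2 - 10*(-35) - 35*(-43)²) + 52*(-248) = (-2 + 350 - 35*1849) - 12896 = (-2 + 350 - 64715) - 12896 = -64367 - 12896 = -77263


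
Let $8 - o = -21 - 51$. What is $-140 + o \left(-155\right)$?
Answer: $-12540$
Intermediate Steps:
$o = 80$ ($o = 8 - \left(-21 - 51\right) = 8 - -72 = 8 + 72 = 80$)
$-140 + o \left(-155\right) = -140 + 80 \left(-155\right) = -140 - 12400 = -12540$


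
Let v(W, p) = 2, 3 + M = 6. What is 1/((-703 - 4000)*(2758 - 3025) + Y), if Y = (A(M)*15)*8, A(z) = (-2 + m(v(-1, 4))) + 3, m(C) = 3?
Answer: 1/1256181 ≈ 7.9606e-7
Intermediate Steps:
M = 3 (M = -3 + 6 = 3)
A(z) = 4 (A(z) = (-2 + 3) + 3 = 1 + 3 = 4)
Y = 480 (Y = (4*15)*8 = 60*8 = 480)
1/((-703 - 4000)*(2758 - 3025) + Y) = 1/((-703 - 4000)*(2758 - 3025) + 480) = 1/(-4703*(-267) + 480) = 1/(1255701 + 480) = 1/1256181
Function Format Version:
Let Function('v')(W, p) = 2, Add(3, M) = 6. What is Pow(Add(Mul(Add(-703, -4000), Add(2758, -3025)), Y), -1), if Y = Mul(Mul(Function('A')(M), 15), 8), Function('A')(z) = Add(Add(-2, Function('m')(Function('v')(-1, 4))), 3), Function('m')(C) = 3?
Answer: Rational(1, 1256181) ≈ 7.9606e-7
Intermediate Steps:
M = 3 (M = Add(-3, 6) = 3)
Function('A')(z) = 4 (Function('A')(z) = Add(Add(-2, 3), 3) = Add(1, 3) = 4)
Y = 480 (Y = Mul(Mul(4, 15), 8) = Mul(60, 8) = 480)
Pow(Add(Mul(Add(-703, -4000), Add(2758, -3025)), Y), -1) = Pow(Add(Mul(Add(-703, -4000), Add(2758, -3025)), 480), -1) = Pow(Add(Mul(-4703, -267), 480), -1) = Pow(Add(1255701, 480), -1) = Pow(1256181, -1) = Rational(1, 1256181)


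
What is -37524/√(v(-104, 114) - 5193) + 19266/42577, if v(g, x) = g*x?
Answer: 19266/42577 + 12508*I*√17049/5683 ≈ 0.4525 + 287.38*I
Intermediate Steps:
-37524/√(v(-104, 114) - 5193) + 19266/42577 = -37524/√(-104*114 - 5193) + 19266/42577 = -37524/√(-11856 - 5193) + 19266*(1/42577) = -37524*(-I*√17049/17049) + 19266/42577 = -(-12508)*I*√17049/5683 + 19266/42577 = 12508*I*√17049/5683 + 19266/42577 = 19266/42577 + 12508*I*√17049/5683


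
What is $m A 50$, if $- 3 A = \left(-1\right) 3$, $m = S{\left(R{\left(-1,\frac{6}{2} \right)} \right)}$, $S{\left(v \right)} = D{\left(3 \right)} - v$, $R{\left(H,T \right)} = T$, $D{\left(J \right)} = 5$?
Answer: $100$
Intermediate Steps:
$S{\left(v \right)} = 5 - v$
$m = 2$ ($m = 5 - \frac{6}{2} = 5 - 6 \cdot \frac{1}{2} = 5 - 3 = 2$)
$A = 1$ ($A = - \frac{\left(-1\right) 3}{3} = \left(- \frac{1}{3}\right) \left(-3\right) = 1$)
$m A 50 = 2 \cdot 1 \cdot 50 = 2 \cdot 50 = 100$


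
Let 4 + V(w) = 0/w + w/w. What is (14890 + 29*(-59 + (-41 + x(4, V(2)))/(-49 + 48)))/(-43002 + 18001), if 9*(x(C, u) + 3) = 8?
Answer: -129863/225009 ≈ -0.57715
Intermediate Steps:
V(w) = -3 (V(w) = -4 + (0/w + w/w) = -4 + (0 + 1) = -4 + 1 = -3)
x(C, u) = -19/9 (x(C, u) = -3 + (⅑)*8 = -3 + 8/9 = -19/9)
(14890 + 29*(-59 + (-41 + x(4, V(2)))/(-49 + 48)))/(-43002 + 18001) = (14890 + 29*(-59 + (-41 - 19/9)/(-49 + 48)))/(-43002 + 18001) = (14890 + 29*(-59 - 388/9/(-1)))/(-25001) = (14890 + 29*(-59 - 388/9*(-1)))*(-1/25001) = (14890 + 29*(-59 + 388/9))*(-1/25001) = (14890 + 29*(-143/9))*(-1/25001) = (14890 - 4147/9)*(-1/25001) = (129863/9)*(-1/25001) = -129863/225009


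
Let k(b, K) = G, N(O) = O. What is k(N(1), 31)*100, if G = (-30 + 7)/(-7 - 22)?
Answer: 2300/29 ≈ 79.310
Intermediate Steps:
G = 23/29 (G = -23/(-29) = -23*(-1/29) = 23/29 ≈ 0.79310)
k(b, K) = 23/29
k(N(1), 31)*100 = (23/29)*100 = 2300/29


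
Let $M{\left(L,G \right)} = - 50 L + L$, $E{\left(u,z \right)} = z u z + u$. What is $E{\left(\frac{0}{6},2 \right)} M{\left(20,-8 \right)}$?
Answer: $0$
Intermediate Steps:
$E{\left(u,z \right)} = u + u z^{2}$ ($E{\left(u,z \right)} = u z z + u = u z^{2} + u = u + u z^{2}$)
$M{\left(L,G \right)} = - 49 L$
$E{\left(\frac{0}{6},2 \right)} M{\left(20,-8 \right)} = \frac{0}{6} \left(1 + 2^{2}\right) \left(\left(-49\right) 20\right) = 0 \cdot \frac{1}{6} \left(1 + 4\right) \left(-980\right) = 0 \cdot 5 \left(-980\right) = 0 \left(-980\right) = 0$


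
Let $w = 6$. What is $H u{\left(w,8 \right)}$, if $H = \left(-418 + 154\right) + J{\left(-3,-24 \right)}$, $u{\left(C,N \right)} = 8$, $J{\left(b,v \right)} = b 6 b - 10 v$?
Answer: $240$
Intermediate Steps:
$J{\left(b,v \right)} = - 10 v + 6 b^{2}$ ($J{\left(b,v \right)} = 6 b b - 10 v = 6 b^{2} - 10 v = - 10 v + 6 b^{2}$)
$H = 30$ ($H = \left(-418 + 154\right) + \left(\left(-10\right) \left(-24\right) + 6 \left(-3\right)^{2}\right) = -264 + \left(240 + 6 \cdot 9\right) = -264 + \left(240 + 54\right) = -264 + 294 = 30$)
$H u{\left(w,8 \right)} = 30 \cdot 8 = 240$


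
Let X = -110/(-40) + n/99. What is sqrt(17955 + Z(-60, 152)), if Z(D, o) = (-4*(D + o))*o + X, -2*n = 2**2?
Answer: I*sqrt(165433345)/66 ≈ 194.88*I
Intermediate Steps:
n = -2 (n = -1/2*2**2 = -1/2*4 = -2)
X = 1081/396 (X = -110/(-40) - 2/99 = -110*(-1/40) - 2*1/99 = 11/4 - 2/99 = 1081/396 ≈ 2.7298)
Z(D, o) = 1081/396 + o*(-4*D - 4*o) (Z(D, o) = (-4*(D + o))*o + 1081/396 = (-4*D - 4*o)*o + 1081/396 = o*(-4*D - 4*o) + 1081/396 = 1081/396 + o*(-4*D - 4*o))
sqrt(17955 + Z(-60, 152)) = sqrt(17955 + (1081/396 - 4*152**2 - 4*(-60)*152)) = sqrt(17955 + (1081/396 - 4*23104 + 36480)) = sqrt(17955 + (1081/396 - 92416 + 36480)) = sqrt(17955 - 22149575/396) = sqrt(-15039395/396) = I*sqrt(165433345)/66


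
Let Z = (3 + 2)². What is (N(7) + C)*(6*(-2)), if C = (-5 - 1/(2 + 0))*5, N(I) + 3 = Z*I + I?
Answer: -1818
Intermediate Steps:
Z = 25 (Z = 5² = 25)
N(I) = -3 + 26*I (N(I) = -3 + (25*I + I) = -3 + 26*I)
C = -55/2 (C = (-5 - 1/2)*5 = (-5 - 1*½)*5 = (-5 - ½)*5 = -11/2*5 = -55/2 ≈ -27.500)
(N(7) + C)*(6*(-2)) = ((-3 + 26*7) - 55/2)*(6*(-2)) = ((-3 + 182) - 55/2)*(-12) = (179 - 55/2)*(-12) = (303/2)*(-12) = -1818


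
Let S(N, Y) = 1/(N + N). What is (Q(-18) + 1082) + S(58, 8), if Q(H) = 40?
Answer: 130153/116 ≈ 1122.0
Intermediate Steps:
S(N, Y) = 1/(2*N)
(Q(-18) + 1082) + S(58, 8) = (40 + 1082) + (½)/58 = 1122 + (½)*(1/58) = 1122 + 1/116 = 130153/116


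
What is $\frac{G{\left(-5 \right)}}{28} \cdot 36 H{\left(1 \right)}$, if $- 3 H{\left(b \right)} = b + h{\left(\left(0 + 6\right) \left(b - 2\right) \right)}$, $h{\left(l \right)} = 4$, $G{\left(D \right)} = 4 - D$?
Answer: $- \frac{135}{7} \approx -19.286$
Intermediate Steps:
$H{\left(b \right)} = - \frac{4}{3} - \frac{b}{3}$ ($H{\left(b \right)} = - \frac{b + 4}{3} = - \frac{4 + b}{3} = - \frac{4}{3} - \frac{b}{3}$)
$\frac{G{\left(-5 \right)}}{28} \cdot 36 H{\left(1 \right)} = \frac{4 - -5}{28} \cdot 36 \left(- \frac{4}{3} - \frac{1}{3}\right) = \left(4 + 5\right) \frac{1}{28} \cdot 36 \left(- \frac{4}{3} - \frac{1}{3}\right) = 9 \cdot \frac{1}{28} \cdot 36 \left(- \frac{5}{3}\right) = \frac{9}{28} \cdot 36 \left(- \frac{5}{3}\right) = \frac{81}{7} \left(- \frac{5}{3}\right) = - \frac{135}{7}$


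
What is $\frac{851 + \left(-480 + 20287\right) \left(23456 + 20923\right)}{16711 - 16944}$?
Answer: $- \frac{879015704}{233} \approx -3.7726 \cdot 10^{6}$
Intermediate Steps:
$\frac{851 + \left(-480 + 20287\right) \left(23456 + 20923\right)}{16711 - 16944} = \frac{851 + 19807 \cdot 44379}{-233} = \left(851 + 879014853\right) \left(- \frac{1}{233}\right) = 879015704 \left(- \frac{1}{233}\right) = - \frac{879015704}{233}$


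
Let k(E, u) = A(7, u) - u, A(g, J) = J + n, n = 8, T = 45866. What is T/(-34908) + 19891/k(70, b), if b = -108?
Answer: 173497025/69816 ≈ 2485.1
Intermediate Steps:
A(g, J) = 8 + J (A(g, J) = J + 8 = 8 + J)
k(E, u) = 8 (k(E, u) = (8 + u) - u = 8)
T/(-34908) + 19891/k(70, b) = 45866/(-34908) + 19891/8 = 45866*(-1/34908) + 19891*(1/8) = -22933/17454 + 19891/8 = 173497025/69816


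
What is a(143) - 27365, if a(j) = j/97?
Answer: -2654262/97 ≈ -27364.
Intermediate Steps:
a(j) = j/97 (a(j) = j*(1/97) = j/97)
a(143) - 27365 = (1/97)*143 - 27365 = 143/97 - 27365 = -2654262/97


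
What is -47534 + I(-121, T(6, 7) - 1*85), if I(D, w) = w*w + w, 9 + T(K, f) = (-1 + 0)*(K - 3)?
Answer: -38222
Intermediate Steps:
T(K, f) = -6 - K (T(K, f) = -9 + (-1 + 0)*(K - 3) = -9 - (-3 + K) = -9 + (3 - K) = -6 - K)
I(D, w) = w + w² (I(D, w) = w² + w = w + w²)
-47534 + I(-121, T(6, 7) - 1*85) = -47534 + ((-6 - 1*6) - 1*85)*(1 + ((-6 - 1*6) - 1*85)) = -47534 + ((-6 - 6) - 85)*(1 + ((-6 - 6) - 85)) = -47534 + (-12 - 85)*(1 + (-12 - 85)) = -47534 - 97*(1 - 97) = -47534 - 97*(-96) = -47534 + 9312 = -38222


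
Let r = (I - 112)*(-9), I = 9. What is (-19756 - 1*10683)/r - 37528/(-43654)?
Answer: -646997825/20233629 ≈ -31.976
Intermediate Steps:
r = 927 (r = (9 - 112)*(-9) = -103*(-9) = 927)
(-19756 - 1*10683)/r - 37528/(-43654) = (-19756 - 1*10683)/927 - 37528/(-43654) = (-19756 - 10683)*(1/927) - 37528*(-1/43654) = -30439*1/927 + 18764/21827 = -30439/927 + 18764/21827 = -646997825/20233629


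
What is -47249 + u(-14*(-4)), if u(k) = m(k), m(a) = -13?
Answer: -47262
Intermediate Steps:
u(k) = -13
-47249 + u(-14*(-4)) = -47249 - 13 = -47262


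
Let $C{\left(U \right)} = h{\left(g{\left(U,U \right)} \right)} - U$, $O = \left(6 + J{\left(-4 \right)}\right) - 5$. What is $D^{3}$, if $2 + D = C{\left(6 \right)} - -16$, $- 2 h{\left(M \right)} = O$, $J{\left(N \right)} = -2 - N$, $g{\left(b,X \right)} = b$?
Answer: $\frac{2197}{8} \approx 274.63$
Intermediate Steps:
$O = 3$ ($O = \left(6 - -2\right) - 5 = \left(6 + \left(-2 + 4\right)\right) - 5 = \left(6 + 2\right) - 5 = 8 - 5 = 3$)
$h{\left(M \right)} = - \frac{3}{2}$ ($h{\left(M \right)} = \left(- \frac{1}{2}\right) 3 = - \frac{3}{2}$)
$C{\left(U \right)} = - \frac{3}{2} - U$
$D = \frac{13}{2}$ ($D = -2 - - \frac{17}{2} = -2 + \left(\left(- \frac{3}{2} - 6\right) + 16\right) = -2 + \left(- \frac{15}{2} + 16\right) = -2 + \frac{17}{2} = \frac{13}{2} \approx 6.5$)
$D^{3} = \left(\frac{13}{2}\right)^{3} = \frac{2197}{8}$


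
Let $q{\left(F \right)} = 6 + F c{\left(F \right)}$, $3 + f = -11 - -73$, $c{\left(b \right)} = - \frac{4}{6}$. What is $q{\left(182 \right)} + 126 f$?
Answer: $\frac{21956}{3} \approx 7318.7$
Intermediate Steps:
$c{\left(b \right)} = - \frac{2}{3}$ ($c{\left(b \right)} = \left(-4\right) \frac{1}{6} = - \frac{2}{3}$)
$f = 59$ ($f = -3 - -62 = -3 + \left(-11 + 73\right) = -3 + 62 = 59$)
$q{\left(F \right)} = 6 - \frac{2 F}{3}$ ($q{\left(F \right)} = 6 + F \left(- \frac{2}{3}\right) = 6 - \frac{2 F}{3}$)
$q{\left(182 \right)} + 126 f = \left(6 - \frac{364}{3}\right) + 126 \cdot 59 = \left(6 - \frac{364}{3}\right) + 7434 = - \frac{346}{3} + 7434 = \frac{21956}{3}$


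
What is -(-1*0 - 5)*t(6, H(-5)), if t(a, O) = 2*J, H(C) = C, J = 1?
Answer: 10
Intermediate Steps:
t(a, O) = 2 (t(a, O) = 2*1 = 2)
-(-1*0 - 5)*t(6, H(-5)) = -(-1*0 - 5)*2 = -(0 - 5)*2 = -(-5)*2 = -1*(-10) = 10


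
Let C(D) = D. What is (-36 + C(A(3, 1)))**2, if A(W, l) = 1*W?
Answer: 1089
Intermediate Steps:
A(W, l) = W
(-36 + C(A(3, 1)))**2 = (-36 + 3)**2 = (-33)**2 = 1089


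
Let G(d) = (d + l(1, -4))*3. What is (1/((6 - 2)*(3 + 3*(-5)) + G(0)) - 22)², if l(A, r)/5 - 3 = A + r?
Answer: 1117249/2304 ≈ 484.92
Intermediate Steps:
l(A, r) = 15 + 5*A + 5*r (l(A, r) = 15 + 5*(A + r) = 15 + (5*A + 5*r) = 15 + 5*A + 5*r)
G(d) = 3*d (G(d) = (d + (15 + 5*1 + 5*(-4)))*3 = (d + (15 + 5 - 20))*3 = (d + 0)*3 = d*3 = 3*d)
(1/((6 - 2)*(3 + 3*(-5)) + G(0)) - 22)² = (1/((6 - 2)*(3 + 3*(-5)) + 3*0) - 22)² = (1/(4*(3 - 15) + 0) - 22)² = (1/(4*(-12) + 0) - 22)² = (1/(-48 + 0) - 22)² = (1/(-48) - 22)² = (-1/48 - 22)² = (-1057/48)² = 1117249/2304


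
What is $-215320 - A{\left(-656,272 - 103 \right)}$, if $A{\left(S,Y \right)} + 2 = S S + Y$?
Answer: $-645823$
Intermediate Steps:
$A{\left(S,Y \right)} = -2 + Y + S^{2}$ ($A{\left(S,Y \right)} = -2 + \left(S S + Y\right) = -2 + \left(S^{2} + Y\right) = -2 + \left(Y + S^{2}\right) = -2 + Y + S^{2}$)
$-215320 - A{\left(-656,272 - 103 \right)} = -215320 - \left(-2 + \left(272 - 103\right) + \left(-656\right)^{2}\right) = -215320 - \left(-2 + \left(272 - 103\right) + 430336\right) = -215320 - \left(-2 + 169 + 430336\right) = -215320 - 430503 = -645823$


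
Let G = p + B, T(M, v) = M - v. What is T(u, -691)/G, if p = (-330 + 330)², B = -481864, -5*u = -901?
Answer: -1089/602330 ≈ -0.0018080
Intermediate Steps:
u = 901/5 (u = -⅕*(-901) = 901/5 ≈ 180.20)
p = 0 (p = 0² = 0)
G = -481864 (G = 0 - 481864 = -481864)
T(u, -691)/G = (901/5 - 1*(-691))/(-481864) = (901/5 + 691)*(-1/481864) = (4356/5)*(-1/481864) = -1089/602330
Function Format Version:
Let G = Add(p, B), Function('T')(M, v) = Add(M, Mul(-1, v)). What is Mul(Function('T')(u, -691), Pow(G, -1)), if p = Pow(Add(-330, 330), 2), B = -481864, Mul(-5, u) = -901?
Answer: Rational(-1089, 602330) ≈ -0.0018080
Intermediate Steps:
u = Rational(901, 5) (u = Mul(Rational(-1, 5), -901) = Rational(901, 5) ≈ 180.20)
p = 0 (p = Pow(0, 2) = 0)
G = -481864 (G = Add(0, -481864) = -481864)
Mul(Function('T')(u, -691), Pow(G, -1)) = Mul(Add(Rational(901, 5), Mul(-1, -691)), Pow(-481864, -1)) = Mul(Add(Rational(901, 5), 691), Rational(-1, 481864)) = Mul(Rational(4356, 5), Rational(-1, 481864)) = Rational(-1089, 602330)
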